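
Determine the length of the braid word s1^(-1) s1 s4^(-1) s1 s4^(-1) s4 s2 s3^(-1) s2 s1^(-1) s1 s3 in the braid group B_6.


The word length counts the number of generators (including inverses).
Listing each generator: s1^(-1), s1, s4^(-1), s1, s4^(-1), s4, s2, s3^(-1), s2, s1^(-1), s1, s3
There are 12 generators in this braid word.

12


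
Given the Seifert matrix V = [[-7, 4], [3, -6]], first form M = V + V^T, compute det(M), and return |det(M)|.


Step 1: Form V + V^T where V = [[-7, 4], [3, -6]]
  V^T = [[-7, 3], [4, -6]]
  V + V^T = [[-14, 7], [7, -12]]
Step 2: det(V + V^T) = (-14)*(-12) - 7*7
  = 168 - 49 = 119
Step 3: Knot determinant = |det(V + V^T)| = |119| = 119

119


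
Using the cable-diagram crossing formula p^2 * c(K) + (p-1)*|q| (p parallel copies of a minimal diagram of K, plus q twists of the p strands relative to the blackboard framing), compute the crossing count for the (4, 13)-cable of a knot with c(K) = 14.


Step 1: Each of the c(K) crossings of the companion diagram becomes p*p = p^2 crossings among the p parallel strands, and each of the |q| twists s_1 s_2 ... s_(p-1) adds (p-1) crossings.
  Crossings = p^2 * c(K) + (p-1)*|q|
Step 2: = 4^2 * 14 + (4-1)*13
Step 3: = 16*14 + 3*13
Step 4: = 224 + 39 = 263

263


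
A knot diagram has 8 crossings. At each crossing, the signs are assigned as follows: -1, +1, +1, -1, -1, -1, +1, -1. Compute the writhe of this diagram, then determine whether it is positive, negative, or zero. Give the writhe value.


Step 1: Count positive crossings (+1).
Positive crossings: 3
Step 2: Count negative crossings (-1).
Negative crossings: 5
Step 3: Writhe = (positive) - (negative)
w = 3 - 5 = -2
Step 4: |w| = 2, and w is negative

-2


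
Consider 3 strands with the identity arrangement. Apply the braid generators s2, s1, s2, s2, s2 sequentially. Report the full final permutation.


Starting with identity [1, 2, 3].
Apply generators in sequence:
  After s2: [1, 3, 2]
  After s1: [3, 1, 2]
  After s2: [3, 2, 1]
  After s2: [3, 1, 2]
  After s2: [3, 2, 1]
Final permutation: [3, 2, 1]

[3, 2, 1]


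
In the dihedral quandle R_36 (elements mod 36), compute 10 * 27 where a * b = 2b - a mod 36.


10 * 27 = 2*27 - 10 mod 36
= 54 - 10 mod 36
= 44 mod 36 = 8

8


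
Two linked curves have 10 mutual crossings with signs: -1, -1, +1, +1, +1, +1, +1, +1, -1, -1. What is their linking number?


Step 1: Count positive crossings: 6
Step 2: Count negative crossings: 4
Step 3: Sum of signs = 6 - 4 = 2
Step 4: Linking number = sum/2 = 2/2 = 1

1


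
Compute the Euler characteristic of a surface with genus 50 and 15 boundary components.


chi = 2 - 2g - b
= 2 - 2*50 - 15
= 2 - 100 - 15 = -113

-113


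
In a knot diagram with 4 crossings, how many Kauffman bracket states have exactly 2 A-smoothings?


We choose which 2 of 4 crossings get A-smoothings.
C(4, 2) = 4! / (2! * 2!)
= 6

6


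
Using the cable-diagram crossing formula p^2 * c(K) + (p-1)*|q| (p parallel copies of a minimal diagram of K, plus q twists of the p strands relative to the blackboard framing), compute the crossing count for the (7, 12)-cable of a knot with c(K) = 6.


Step 1: Each of the c(K) crossings of the companion diagram becomes p*p = p^2 crossings among the p parallel strands, and each of the |q| twists s_1 s_2 ... s_(p-1) adds (p-1) crossings.
  Crossings = p^2 * c(K) + (p-1)*|q|
Step 2: = 7^2 * 6 + (7-1)*12
Step 3: = 49*6 + 6*12
Step 4: = 294 + 72 = 366

366


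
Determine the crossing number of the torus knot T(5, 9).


For a torus knot T(p, q) with gcd(p,q)=1,
the crossing number is min(p*(q-1), q*(p-1)).
p*(q-1) = 5*8 = 40
q*(p-1) = 9*4 = 36
min(40, 36) = 36

36


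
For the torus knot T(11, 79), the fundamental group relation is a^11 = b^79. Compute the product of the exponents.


The relation is a^11 = b^79.
Product of exponents = 11 * 79
= 869

869


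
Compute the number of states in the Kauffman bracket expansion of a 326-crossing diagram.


Each crossing contributes 2 choices (A-smoothing or B-smoothing).
Total states = 2^326 = 136703170298938245273281389194851335334573089430825777276610662900622062449960995201469573563940864

136703170298938245273281389194851335334573089430825777276610662900622062449960995201469573563940864


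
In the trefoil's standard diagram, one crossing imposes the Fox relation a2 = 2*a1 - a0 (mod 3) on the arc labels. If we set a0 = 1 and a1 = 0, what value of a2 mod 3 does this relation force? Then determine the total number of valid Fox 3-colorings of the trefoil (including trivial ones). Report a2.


Step 1: Apply the given crossing relation 2*a1 - a0 - a2 = 0 (mod 3).
  a2 = 2*a1 - a0 mod 3
  a2 = 2*0 - 1 mod 3
  a2 = 0 - 1 mod 3
  a2 = -1 mod 3 = 2
Step 2: The trefoil has determinant 3.
  Number of Fox p-colorings (p prime) is p^2 if p = 3, else p.
  Since p = 3 divides det = 3, the trefoil is 3-colorable.
  (Indeed for p = 3 any choice of a0, a1 extends to a valid coloring; the trial (a0, a1, a2) = (1, 0, 2) satisfies all three crossing relations.)
  Total colorings = 3^2 = 9
Step 3: a2 = 2, total Fox 3-colorings = 9

2


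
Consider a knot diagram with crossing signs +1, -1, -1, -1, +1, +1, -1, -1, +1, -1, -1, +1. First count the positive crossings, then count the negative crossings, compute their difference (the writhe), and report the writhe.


Step 1: Count positive crossings (+1).
Positive crossings: 5
Step 2: Count negative crossings (-1).
Negative crossings: 7
Step 3: Writhe = (positive) - (negative)
w = 5 - 7 = -2
Step 4: |w| = 2, and w is negative

-2


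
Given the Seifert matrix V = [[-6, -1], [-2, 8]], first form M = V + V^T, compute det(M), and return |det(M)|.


Step 1: Form V + V^T where V = [[-6, -1], [-2, 8]]
  V^T = [[-6, -2], [-1, 8]]
  V + V^T = [[-12, -3], [-3, 16]]
Step 2: det(V + V^T) = (-12)*16 - (-3)*(-3)
  = -192 - 9 = -201
Step 3: Knot determinant = |det(V + V^T)| = |-201| = 201

201


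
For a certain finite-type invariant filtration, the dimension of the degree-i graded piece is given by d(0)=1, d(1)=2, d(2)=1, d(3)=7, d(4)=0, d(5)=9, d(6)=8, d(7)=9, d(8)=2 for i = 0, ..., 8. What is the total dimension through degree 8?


Total dimension = d(0) + d(1) + ... + d(8)
= 1 + 2 + 1 + 7 + 0 + 9 + 8 + 9 + 2
= 39

39


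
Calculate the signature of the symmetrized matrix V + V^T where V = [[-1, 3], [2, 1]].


Step 1: V + V^T = [[-2, 5], [5, 2]]
Step 2: trace = 0, det = -29
Step 3: Discriminant = 0^2 - 4*(-29) = 116
Step 4: Eigenvalues: 5.38516, -5.38516
Step 5: Signature = (# positive eigenvalues) - (# negative eigenvalues) = 0

0


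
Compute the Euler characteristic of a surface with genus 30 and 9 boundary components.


chi = 2 - 2g - b
= 2 - 2*30 - 9
= 2 - 60 - 9 = -67

-67


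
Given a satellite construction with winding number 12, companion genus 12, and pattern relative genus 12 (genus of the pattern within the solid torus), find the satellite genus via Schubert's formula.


Schubert: g(satellite) = g_rel(pattern) + |winding| * g(companion),
where g_rel(pattern) is the genus of the pattern relative to the solid torus.
= 12 + 12 * 12
= 12 + 144 = 156

156


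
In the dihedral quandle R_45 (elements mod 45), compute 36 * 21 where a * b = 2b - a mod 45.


36 * 21 = 2*21 - 36 mod 45
= 42 - 36 mod 45
= 6 mod 45 = 6

6


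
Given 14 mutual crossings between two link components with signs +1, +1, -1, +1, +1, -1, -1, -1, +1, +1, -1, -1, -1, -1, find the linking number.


Step 1: Count positive crossings: 6
Step 2: Count negative crossings: 8
Step 3: Sum of signs = 6 - 8 = -2
Step 4: Linking number = sum/2 = -2/2 = -1

-1


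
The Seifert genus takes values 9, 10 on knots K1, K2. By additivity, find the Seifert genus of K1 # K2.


The Seifert genus is additive under connected sum.
Seifert genus(K1 # K2) = (9) + (10)
= 19

19


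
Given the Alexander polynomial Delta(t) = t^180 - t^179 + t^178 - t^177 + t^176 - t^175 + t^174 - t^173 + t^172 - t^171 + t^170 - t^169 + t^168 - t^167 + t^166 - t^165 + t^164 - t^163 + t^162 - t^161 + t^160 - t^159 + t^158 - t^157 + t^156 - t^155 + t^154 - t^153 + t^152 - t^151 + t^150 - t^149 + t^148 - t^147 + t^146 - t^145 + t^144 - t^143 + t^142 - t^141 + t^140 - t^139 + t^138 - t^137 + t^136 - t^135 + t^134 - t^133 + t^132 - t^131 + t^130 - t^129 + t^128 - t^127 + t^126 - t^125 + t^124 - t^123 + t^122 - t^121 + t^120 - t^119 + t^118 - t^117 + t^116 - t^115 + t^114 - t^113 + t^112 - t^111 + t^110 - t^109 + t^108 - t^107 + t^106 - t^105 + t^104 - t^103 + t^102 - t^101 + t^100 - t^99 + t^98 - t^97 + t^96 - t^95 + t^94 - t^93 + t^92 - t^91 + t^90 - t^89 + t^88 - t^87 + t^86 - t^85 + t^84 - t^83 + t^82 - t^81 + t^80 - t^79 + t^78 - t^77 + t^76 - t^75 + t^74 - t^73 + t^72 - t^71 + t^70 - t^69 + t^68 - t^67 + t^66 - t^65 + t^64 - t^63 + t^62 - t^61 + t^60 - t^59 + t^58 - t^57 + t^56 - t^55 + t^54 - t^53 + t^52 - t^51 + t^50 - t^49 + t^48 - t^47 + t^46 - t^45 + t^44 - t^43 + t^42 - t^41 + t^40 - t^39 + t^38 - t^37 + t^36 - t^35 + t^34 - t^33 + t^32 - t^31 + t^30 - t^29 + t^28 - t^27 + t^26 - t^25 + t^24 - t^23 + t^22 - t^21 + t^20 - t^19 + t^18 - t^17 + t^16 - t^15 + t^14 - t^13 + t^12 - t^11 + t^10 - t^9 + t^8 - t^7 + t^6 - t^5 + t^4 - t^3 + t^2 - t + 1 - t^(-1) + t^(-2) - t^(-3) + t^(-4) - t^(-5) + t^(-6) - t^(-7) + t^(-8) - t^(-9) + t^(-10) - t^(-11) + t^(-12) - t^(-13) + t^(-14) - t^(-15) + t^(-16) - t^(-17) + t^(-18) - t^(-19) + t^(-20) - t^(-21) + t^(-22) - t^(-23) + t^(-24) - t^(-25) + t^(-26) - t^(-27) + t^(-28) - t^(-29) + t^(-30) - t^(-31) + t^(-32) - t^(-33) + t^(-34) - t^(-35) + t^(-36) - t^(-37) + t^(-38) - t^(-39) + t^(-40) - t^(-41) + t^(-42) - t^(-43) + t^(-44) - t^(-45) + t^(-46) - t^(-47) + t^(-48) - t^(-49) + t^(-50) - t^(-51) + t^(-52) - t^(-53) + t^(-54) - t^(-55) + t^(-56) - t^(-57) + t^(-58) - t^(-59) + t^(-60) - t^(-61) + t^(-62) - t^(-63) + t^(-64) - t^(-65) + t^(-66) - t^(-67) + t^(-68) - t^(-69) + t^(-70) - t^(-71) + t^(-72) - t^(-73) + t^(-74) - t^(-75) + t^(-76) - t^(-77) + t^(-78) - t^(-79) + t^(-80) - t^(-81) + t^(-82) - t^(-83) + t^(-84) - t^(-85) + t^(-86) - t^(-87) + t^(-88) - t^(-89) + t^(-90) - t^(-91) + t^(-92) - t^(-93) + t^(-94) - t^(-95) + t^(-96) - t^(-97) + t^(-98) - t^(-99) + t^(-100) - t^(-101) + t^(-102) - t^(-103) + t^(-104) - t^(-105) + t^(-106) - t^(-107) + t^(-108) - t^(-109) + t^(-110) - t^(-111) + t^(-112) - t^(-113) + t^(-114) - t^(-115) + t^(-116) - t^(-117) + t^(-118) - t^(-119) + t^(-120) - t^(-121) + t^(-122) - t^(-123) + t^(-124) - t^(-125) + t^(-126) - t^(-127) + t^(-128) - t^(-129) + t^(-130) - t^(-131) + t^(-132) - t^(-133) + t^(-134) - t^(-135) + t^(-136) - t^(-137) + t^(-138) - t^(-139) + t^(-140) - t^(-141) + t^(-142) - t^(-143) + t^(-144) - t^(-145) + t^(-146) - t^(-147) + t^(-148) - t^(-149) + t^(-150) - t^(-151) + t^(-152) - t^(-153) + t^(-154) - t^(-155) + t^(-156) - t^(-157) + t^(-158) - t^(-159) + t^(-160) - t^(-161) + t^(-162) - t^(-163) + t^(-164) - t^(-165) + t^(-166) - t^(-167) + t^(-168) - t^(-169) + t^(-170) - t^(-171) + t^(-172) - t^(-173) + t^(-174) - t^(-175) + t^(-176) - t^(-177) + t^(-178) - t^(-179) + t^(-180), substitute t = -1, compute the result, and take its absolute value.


Step 1: The polynomial has 361 terms with alternating signs, exponents from 180 down to -180.
Step 2: Substitute t = -1. The i-th term has coefficient (-1)^i and exponent (m-i),
  so its value is (-1)^i * (-1)^(m-i) = (-1)^m = 1 for every i.
Step 3: All 361 terms equal 1, so Delta(-1) = 361 * (1) = 361
Step 4: |Delta(-1)| = 361

361


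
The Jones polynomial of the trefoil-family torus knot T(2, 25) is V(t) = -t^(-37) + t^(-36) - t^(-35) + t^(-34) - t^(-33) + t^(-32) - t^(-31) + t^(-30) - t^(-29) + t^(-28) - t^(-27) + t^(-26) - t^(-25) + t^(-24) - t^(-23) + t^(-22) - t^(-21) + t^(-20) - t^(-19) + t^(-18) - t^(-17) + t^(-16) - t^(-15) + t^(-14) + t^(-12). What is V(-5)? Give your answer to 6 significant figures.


Substituting t = -5 into V(t) = -t^(-37) + t^(-36) - t^(-35) + t^(-34) - t^(-33) + t^(-32) - t^(-31) + t^(-30) - t^(-29) + t^(-28) - t^(-27) + t^(-26) - t^(-25) + t^(-24) - t^(-23) + t^(-22) - t^(-21) + t^(-20) - t^(-19) + t^(-18) - t^(-17) + t^(-16) - t^(-15) + t^(-14) + t^(-12):
  (-)t^(-37) = 1.37439e-26
  (+)t^(-36) = 6.87195e-26
  (-)t^(-35) = 3.43597e-25
  (+)t^(-34) = 1.71799e-24
  (-)t^(-33) = 8.58993e-24
  (+)t^(-32) = 4.29497e-23
  (-)t^(-31) = 2.14748e-22
  (+)t^(-30) = 1.07374e-21
  (-)t^(-29) = 5.36871e-21
  (+)t^(-28) = 2.68435e-20
  (-)t^(-27) = 1.34218e-19
  (+)t^(-26) = 6.71089e-19
  (-)t^(-25) = 3.35544e-18
  (+)t^(-24) = 1.67772e-17
  (-)t^(-23) = 8.38861e-17
  (+)t^(-22) = 4.1943e-16
  (-)t^(-21) = 2.09715e-15
  (+)t^(-20) = 1.04858e-14
  (-)t^(-19) = 5.24288e-14
  (+)t^(-18) = 2.62144e-13
  (-)t^(-17) = 1.31072e-12
  (+)t^(-16) = 6.5536e-12
  (-)t^(-15) = 3.2768e-11
  (+)t^(-14) = 1.6384e-10
  (+)t^(-12) = 4.096e-09
Sum = (1.37439e-26) + (6.87195e-26) + (3.43597e-25) + (1.71799e-24) + (8.58993e-24) + (4.29497e-23) + (2.14748e-22) + (1.07374e-21) + (5.36871e-21) + (2.68435e-20) + (1.34218e-19) + (6.71089e-19) + (3.35544e-18) + (1.67772e-17) + (8.38861e-17) + (4.1943e-16) + (2.09715e-15) + (1.04858e-14) + (5.24288e-14) + (2.62144e-13) + (1.31072e-12) + (6.5536e-12) + (3.2768e-11) + (1.6384e-10) + (4.096e-09)
= 4.3008e-09
Rounded to 6 significant figures: 4.3008e-09

4.3008e-09


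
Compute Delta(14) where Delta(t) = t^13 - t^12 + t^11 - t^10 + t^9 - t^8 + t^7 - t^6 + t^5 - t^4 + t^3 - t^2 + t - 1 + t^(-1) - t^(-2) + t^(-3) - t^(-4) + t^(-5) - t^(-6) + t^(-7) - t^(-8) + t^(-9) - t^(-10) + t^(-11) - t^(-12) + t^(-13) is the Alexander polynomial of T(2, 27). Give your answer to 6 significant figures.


Substituting t = 14 into Delta(t) = t^13 - t^12 + t^11 - t^10 + t^9 - t^8 + t^7 - t^6 + t^5 - t^4 + t^3 - t^2 + t - 1 + t^(-1) - t^(-2) + t^(-3) - t^(-4) + t^(-5) - t^(-6) + t^(-7) - t^(-8) + t^(-9) - t^(-10) + t^(-11) - t^(-12) + t^(-13):
Term values: (793714773254144) + (-56693912375296) + (4049565169664) + (-289254654976) + (20661046784) + (-1475789056) + (105413504) + (-7529536) + (537824) + (-38416) + (2744) + (-196) + (14) + (-1) + (0.0714286) + (-0.00510204) + (0.000364431) + (-2.60308e-05) + (1.85934e-06) + (-1.3281e-07) + (9.48645e-09) + (-6.77604e-10) + (4.84003e-11) + (-3.45716e-12) + (2.4694e-13) + (-1.76386e-14) + (1.2599e-15)
Sum = 7.40800455e+14
Rounded to 6 significant figures: 7.408e+14

7.408e+14


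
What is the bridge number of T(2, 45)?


The bridge number of T(p,q) is min(p,q).
min(2, 45) = 2

2


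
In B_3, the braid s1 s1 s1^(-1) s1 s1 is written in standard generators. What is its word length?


The word length counts the number of generators (including inverses).
Listing each generator: s1, s1, s1^(-1), s1, s1
There are 5 generators in this braid word.

5


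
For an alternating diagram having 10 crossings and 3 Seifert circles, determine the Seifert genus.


For alternating knots, g = (c - s + 1)/2.
= (10 - 3 + 1)/2
= 8/2 = 4

4


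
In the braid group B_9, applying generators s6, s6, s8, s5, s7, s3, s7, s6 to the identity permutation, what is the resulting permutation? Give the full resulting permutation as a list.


Starting with identity [1, 2, 3, 4, 5, 6, 7, 8, 9].
Apply generators in sequence:
  After s6: [1, 2, 3, 4, 5, 7, 6, 8, 9]
  After s6: [1, 2, 3, 4, 5, 6, 7, 8, 9]
  After s8: [1, 2, 3, 4, 5, 6, 7, 9, 8]
  After s5: [1, 2, 3, 4, 6, 5, 7, 9, 8]
  After s7: [1, 2, 3, 4, 6, 5, 9, 7, 8]
  After s3: [1, 2, 4, 3, 6, 5, 9, 7, 8]
  After s7: [1, 2, 4, 3, 6, 5, 7, 9, 8]
  After s6: [1, 2, 4, 3, 6, 7, 5, 9, 8]
Final permutation: [1, 2, 4, 3, 6, 7, 5, 9, 8]

[1, 2, 4, 3, 6, 7, 5, 9, 8]


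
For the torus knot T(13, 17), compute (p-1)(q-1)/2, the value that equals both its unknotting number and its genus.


For a torus knot T(p,q), both the unknotting number and genus equal (p-1)(q-1)/2.
= (13-1)(17-1)/2
= 12*16/2
= 192/2 = 96

96


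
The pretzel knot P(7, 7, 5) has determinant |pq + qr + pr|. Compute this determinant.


Step 1: Compute pq + qr + pr.
pq = 7*7 = 49
qr = 7*5 = 35
pr = 7*5 = 35
pq + qr + pr = 49 + 35 + 35 = 119
Step 2: Take absolute value.
det(P(7,7,5)) = |119| = 119

119


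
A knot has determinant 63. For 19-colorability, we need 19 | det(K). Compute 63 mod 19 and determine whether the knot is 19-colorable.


Step 1: A knot is p-colorable if and only if p divides its determinant.
Step 2: Compute 63 mod 19.
63 = 3 * 19 + 6
Step 3: 63 mod 19 = 6
Step 4: The knot is 19-colorable: no

6


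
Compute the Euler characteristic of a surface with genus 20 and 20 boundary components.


chi = 2 - 2g - b
= 2 - 2*20 - 20
= 2 - 40 - 20 = -58

-58


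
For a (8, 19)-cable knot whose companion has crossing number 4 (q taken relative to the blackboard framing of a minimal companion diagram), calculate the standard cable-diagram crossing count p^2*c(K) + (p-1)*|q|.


Step 1: Each of the c(K) crossings of the companion diagram becomes p*p = p^2 crossings among the p parallel strands, and each of the |q| twists s_1 s_2 ... s_(p-1) adds (p-1) crossings.
  Crossings = p^2 * c(K) + (p-1)*|q|
Step 2: = 8^2 * 4 + (8-1)*19
Step 3: = 64*4 + 7*19
Step 4: = 256 + 133 = 389

389


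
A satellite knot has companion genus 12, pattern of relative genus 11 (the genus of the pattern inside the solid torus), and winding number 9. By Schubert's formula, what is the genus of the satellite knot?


Schubert: g(satellite) = g_rel(pattern) + |winding| * g(companion),
where g_rel(pattern) is the genus of the pattern relative to the solid torus.
= 11 + 9 * 12
= 11 + 108 = 119

119


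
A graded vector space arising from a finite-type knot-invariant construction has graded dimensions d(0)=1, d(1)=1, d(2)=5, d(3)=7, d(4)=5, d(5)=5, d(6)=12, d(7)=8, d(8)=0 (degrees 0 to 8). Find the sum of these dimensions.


Total dimension = d(0) + d(1) + ... + d(8)
= 1 + 1 + 5 + 7 + 5 + 5 + 12 + 8 + 0
= 44

44


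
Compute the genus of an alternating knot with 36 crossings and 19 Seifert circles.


For alternating knots, g = (c - s + 1)/2.
= (36 - 19 + 1)/2
= 18/2 = 9

9


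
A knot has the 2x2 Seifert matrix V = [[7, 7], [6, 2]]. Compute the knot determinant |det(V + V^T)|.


Step 1: Form V + V^T where V = [[7, 7], [6, 2]]
  V^T = [[7, 6], [7, 2]]
  V + V^T = [[14, 13], [13, 4]]
Step 2: det(V + V^T) = 14*4 - 13*13
  = 56 - 169 = -113
Step 3: Knot determinant = |det(V + V^T)| = |-113| = 113

113


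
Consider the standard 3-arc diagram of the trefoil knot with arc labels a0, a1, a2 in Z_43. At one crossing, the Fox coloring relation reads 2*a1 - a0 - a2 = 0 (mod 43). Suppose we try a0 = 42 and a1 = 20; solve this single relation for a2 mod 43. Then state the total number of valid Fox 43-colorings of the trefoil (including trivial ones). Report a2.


Step 1: Apply the given crossing relation 2*a1 - a0 - a2 = 0 (mod 43).
  a2 = 2*a1 - a0 mod 43
  a2 = 2*20 - 42 mod 43
  a2 = 40 - 42 mod 43
  a2 = -2 mod 43 = 41
Step 2: The trefoil has determinant 3.
  Number of Fox p-colorings (p prime) is p^2 if p = 3, else p.
  Since 43 does not divide 3, only trivial (constant) colorings exist.
  (So the trial a0 = 42, a1 = 20 with a0 != a1 does NOT extend to a valid coloring of the whole trefoil: the other two crossing relations require 3*(a1 - a0) = 0 (mod 43), which fails.)
  Total colorings = 43
Step 3: a2 = 41, total Fox 43-colorings = 43

41


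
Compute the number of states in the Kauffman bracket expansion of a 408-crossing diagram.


Each crossing contributes 2 choices (A-smoothing or B-smoothing).
Total states = 2^408 = 661055968790248598951915308032771039828404682964281219284648795274405791236311345825189210439715284847591212025023358304256

661055968790248598951915308032771039828404682964281219284648795274405791236311345825189210439715284847591212025023358304256


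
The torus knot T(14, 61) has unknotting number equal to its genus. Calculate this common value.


For a torus knot T(p,q), both the unknotting number and genus equal (p-1)(q-1)/2.
= (14-1)(61-1)/2
= 13*60/2
= 780/2 = 390

390


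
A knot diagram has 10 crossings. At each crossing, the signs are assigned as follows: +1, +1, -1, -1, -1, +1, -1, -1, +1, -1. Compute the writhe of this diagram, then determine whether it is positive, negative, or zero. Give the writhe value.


Step 1: Count positive crossings (+1).
Positive crossings: 4
Step 2: Count negative crossings (-1).
Negative crossings: 6
Step 3: Writhe = (positive) - (negative)
w = 4 - 6 = -2
Step 4: |w| = 2, and w is negative

-2


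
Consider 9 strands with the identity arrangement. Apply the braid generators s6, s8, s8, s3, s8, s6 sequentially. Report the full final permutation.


Starting with identity [1, 2, 3, 4, 5, 6, 7, 8, 9].
Apply generators in sequence:
  After s6: [1, 2, 3, 4, 5, 7, 6, 8, 9]
  After s8: [1, 2, 3, 4, 5, 7, 6, 9, 8]
  After s8: [1, 2, 3, 4, 5, 7, 6, 8, 9]
  After s3: [1, 2, 4, 3, 5, 7, 6, 8, 9]
  After s8: [1, 2, 4, 3, 5, 7, 6, 9, 8]
  After s6: [1, 2, 4, 3, 5, 6, 7, 9, 8]
Final permutation: [1, 2, 4, 3, 5, 6, 7, 9, 8]

[1, 2, 4, 3, 5, 6, 7, 9, 8]


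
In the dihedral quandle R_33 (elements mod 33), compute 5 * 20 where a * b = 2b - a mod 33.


5 * 20 = 2*20 - 5 mod 33
= 40 - 5 mod 33
= 35 mod 33 = 2

2


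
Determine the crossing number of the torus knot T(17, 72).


For a torus knot T(p, q) with gcd(p,q)=1,
the crossing number is min(p*(q-1), q*(p-1)).
p*(q-1) = 17*71 = 1207
q*(p-1) = 72*16 = 1152
min(1207, 1152) = 1152

1152


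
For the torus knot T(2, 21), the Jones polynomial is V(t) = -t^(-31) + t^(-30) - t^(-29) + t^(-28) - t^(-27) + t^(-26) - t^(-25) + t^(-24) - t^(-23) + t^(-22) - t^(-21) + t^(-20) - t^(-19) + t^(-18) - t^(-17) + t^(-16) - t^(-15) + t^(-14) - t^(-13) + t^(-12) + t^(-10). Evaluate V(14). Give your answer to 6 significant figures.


Substituting t = 14 into V(t) = -t^(-31) + t^(-30) - t^(-29) + t^(-28) - t^(-27) + t^(-26) - t^(-25) + t^(-24) - t^(-23) + t^(-22) - t^(-21) + t^(-20) - t^(-19) + t^(-18) - t^(-17) + t^(-16) - t^(-15) + t^(-14) - t^(-13) + t^(-12) + t^(-10):
  (-)t^(-31) = -2.95142e-36
  (+)t^(-30) = 4.13199e-35
  (-)t^(-29) = -5.78478e-34
  (+)t^(-28) = 8.09869e-33
  (-)t^(-27) = -1.13382e-31
  (+)t^(-26) = 1.58734e-30
  (-)t^(-25) = -2.22228e-29
  (+)t^(-24) = 3.11119e-28
  (-)t^(-23) = -4.35567e-27
  (+)t^(-22) = 6.09794e-26
  (-)t^(-21) = -8.53712e-25
  (+)t^(-20) = 1.1952e-23
  (-)t^(-19) = -1.67327e-22
  (+)t^(-18) = 2.34258e-21
  (-)t^(-17) = -3.27962e-20
  (+)t^(-16) = 4.59147e-19
  (-)t^(-15) = -6.42805e-18
  (+)t^(-14) = 8.99927e-17
  (-)t^(-13) = -1.2599e-15
  (+)t^(-12) = 1.76386e-14
  (+)t^(-10) = 3.45716e-12
Sum = (-2.95142e-36) + (4.13199e-35) + (-5.78478e-34) + (8.09869e-33) + (-1.13382e-31) + (1.58734e-30) + (-2.22228e-29) + (3.11119e-28) + (-4.35567e-27) + (6.09794e-26) + (-8.53712e-25) + (1.1952e-23) + (-1.67327e-22) + (2.34258e-21) + (-3.27962e-20) + (4.59147e-19) + (-6.42805e-18) + (8.99927e-17) + (-1.2599e-15) + (1.76386e-14) + (3.45716e-12)
= 3.473623976e-12
Rounded to 6 significant figures: 3.47362e-12

3.47362e-12


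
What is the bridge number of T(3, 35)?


The bridge number of T(p,q) is min(p,q).
min(3, 35) = 3

3


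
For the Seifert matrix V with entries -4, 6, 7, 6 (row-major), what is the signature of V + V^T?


Step 1: V + V^T = [[-8, 13], [13, 12]]
Step 2: trace = 4, det = -265
Step 3: Discriminant = 4^2 - 4*(-265) = 1076
Step 4: Eigenvalues: 18.4012, -14.4012
Step 5: Signature = (# positive eigenvalues) - (# negative eigenvalues) = 0

0


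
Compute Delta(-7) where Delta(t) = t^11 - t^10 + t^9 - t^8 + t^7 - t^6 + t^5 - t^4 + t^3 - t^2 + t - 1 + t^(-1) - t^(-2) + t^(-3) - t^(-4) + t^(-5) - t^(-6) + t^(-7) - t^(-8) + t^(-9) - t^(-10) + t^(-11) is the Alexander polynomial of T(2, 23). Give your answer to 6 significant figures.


Substituting t = -7 into Delta(t) = t^11 - t^10 + t^9 - t^8 + t^7 - t^6 + t^5 - t^4 + t^3 - t^2 + t - 1 + t^(-1) - t^(-2) + t^(-3) - t^(-4) + t^(-5) - t^(-6) + t^(-7) - t^(-8) + t^(-9) - t^(-10) + t^(-11):
Term values: (-1977326743) + (-282475249) + (-40353607) + (-5764801) + (-823543) + (-117649) + (-16807) + (-2401) + (-343) + (-49) + (-7) + (-1) + (-0.142857) + (-0.0204082) + (-0.00291545) + (-0.000416493) + (-5.9499e-05) + (-8.49986e-06) + (-1.21427e-06) + (-1.73467e-07) + (-2.47809e-08) + (-3.54013e-09) + (-5.05733e-10)
Sum = -2306881200
Rounded to 6 significant figures: -2.30688e+09

-2.30688e+09


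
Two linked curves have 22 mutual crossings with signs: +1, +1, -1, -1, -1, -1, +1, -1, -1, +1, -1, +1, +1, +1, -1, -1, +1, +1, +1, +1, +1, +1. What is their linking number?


Step 1: Count positive crossings: 13
Step 2: Count negative crossings: 9
Step 3: Sum of signs = 13 - 9 = 4
Step 4: Linking number = sum/2 = 4/2 = 2

2


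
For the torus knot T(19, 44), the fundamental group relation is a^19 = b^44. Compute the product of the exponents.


The relation is a^19 = b^44.
Product of exponents = 19 * 44
= 836

836


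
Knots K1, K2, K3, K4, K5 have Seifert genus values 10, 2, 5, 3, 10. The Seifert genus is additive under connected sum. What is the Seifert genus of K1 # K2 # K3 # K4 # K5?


The Seifert genus is additive under connected sum.
Seifert genus(K1 # K2 # K3 # K4 # K5) = (10) + (2) + (5) + (3) + (10)
= 30

30


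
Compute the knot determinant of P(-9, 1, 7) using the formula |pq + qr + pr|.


Step 1: Compute pq + qr + pr.
pq = (-9)*1 = -9
qr = 1*7 = 7
pr = (-9)*7 = -63
pq + qr + pr = -9 + 7 + (-63) = -65
Step 2: Take absolute value.
det(P(-9,1,7)) = |-65| = 65

65


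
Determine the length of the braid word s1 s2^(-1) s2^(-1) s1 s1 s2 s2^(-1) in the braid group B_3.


The word length counts the number of generators (including inverses).
Listing each generator: s1, s2^(-1), s2^(-1), s1, s1, s2, s2^(-1)
There are 7 generators in this braid word.

7


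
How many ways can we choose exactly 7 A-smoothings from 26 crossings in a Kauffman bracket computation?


We choose which 7 of 26 crossings get A-smoothings.
C(26, 7) = 26! / (7! * 19!)
= 657800

657800


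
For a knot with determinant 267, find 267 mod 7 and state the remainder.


Step 1: A knot is p-colorable if and only if p divides its determinant.
Step 2: Compute 267 mod 7.
267 = 38 * 7 + 1
Step 3: 267 mod 7 = 1
Step 4: The knot is 7-colorable: no

1


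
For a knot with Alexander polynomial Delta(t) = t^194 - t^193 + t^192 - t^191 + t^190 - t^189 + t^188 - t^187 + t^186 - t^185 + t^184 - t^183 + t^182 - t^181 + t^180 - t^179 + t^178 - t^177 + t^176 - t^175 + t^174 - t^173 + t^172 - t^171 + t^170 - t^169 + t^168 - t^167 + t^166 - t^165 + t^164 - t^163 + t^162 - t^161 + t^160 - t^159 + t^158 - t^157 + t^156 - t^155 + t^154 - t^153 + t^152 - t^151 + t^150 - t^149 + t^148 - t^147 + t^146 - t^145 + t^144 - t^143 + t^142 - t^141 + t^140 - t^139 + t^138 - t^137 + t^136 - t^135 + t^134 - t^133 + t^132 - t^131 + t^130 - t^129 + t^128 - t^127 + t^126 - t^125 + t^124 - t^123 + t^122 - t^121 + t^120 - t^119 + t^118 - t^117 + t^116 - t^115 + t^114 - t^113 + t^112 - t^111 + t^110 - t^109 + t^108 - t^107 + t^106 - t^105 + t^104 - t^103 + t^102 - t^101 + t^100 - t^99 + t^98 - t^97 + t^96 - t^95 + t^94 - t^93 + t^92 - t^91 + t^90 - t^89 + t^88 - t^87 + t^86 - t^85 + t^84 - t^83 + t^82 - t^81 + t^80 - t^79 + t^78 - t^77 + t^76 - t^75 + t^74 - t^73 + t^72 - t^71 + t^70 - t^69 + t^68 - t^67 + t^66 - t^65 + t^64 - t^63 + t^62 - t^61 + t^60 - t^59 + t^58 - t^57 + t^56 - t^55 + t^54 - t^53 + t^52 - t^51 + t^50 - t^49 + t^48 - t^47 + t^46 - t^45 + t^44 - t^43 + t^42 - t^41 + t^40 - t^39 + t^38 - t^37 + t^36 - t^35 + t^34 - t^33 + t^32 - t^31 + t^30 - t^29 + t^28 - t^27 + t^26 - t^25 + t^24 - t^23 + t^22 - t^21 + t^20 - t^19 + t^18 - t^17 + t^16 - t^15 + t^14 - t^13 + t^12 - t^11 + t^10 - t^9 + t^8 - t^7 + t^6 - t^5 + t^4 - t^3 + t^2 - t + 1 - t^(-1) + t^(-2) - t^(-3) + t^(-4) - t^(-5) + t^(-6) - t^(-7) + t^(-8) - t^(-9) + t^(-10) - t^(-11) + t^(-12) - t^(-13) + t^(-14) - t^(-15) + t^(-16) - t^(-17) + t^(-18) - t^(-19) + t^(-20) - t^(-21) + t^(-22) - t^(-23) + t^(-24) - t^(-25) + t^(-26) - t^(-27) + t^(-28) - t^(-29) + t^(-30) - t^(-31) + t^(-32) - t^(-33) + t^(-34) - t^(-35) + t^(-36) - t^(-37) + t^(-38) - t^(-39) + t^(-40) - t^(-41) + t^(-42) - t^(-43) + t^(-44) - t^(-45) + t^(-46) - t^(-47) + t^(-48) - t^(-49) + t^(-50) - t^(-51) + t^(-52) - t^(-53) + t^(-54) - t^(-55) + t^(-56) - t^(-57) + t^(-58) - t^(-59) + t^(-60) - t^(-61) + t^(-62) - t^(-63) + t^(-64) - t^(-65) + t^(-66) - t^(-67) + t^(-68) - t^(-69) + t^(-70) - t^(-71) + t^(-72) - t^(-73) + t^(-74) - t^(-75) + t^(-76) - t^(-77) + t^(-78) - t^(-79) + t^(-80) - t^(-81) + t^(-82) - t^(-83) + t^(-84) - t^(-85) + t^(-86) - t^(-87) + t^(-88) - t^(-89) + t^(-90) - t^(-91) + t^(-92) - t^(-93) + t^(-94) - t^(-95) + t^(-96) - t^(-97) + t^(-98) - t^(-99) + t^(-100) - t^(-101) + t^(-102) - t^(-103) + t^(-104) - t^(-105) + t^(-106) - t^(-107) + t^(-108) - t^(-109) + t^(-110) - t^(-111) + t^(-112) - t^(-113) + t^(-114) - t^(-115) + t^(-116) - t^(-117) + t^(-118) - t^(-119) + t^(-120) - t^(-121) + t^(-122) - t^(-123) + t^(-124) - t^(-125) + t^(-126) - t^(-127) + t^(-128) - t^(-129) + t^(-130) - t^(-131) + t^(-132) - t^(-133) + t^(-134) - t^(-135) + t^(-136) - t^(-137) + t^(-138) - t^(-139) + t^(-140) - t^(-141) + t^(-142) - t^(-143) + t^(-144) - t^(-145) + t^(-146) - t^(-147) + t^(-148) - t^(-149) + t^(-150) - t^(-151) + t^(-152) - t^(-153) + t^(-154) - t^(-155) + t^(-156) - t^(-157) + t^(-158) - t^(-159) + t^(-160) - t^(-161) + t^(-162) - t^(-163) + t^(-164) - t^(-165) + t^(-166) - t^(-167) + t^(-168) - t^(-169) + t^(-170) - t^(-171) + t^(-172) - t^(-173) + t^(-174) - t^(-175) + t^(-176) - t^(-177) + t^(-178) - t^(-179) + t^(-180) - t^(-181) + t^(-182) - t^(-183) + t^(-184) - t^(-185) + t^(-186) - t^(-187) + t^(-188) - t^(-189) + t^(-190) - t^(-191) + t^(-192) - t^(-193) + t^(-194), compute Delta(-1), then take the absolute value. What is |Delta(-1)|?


Step 1: The polynomial has 389 terms with alternating signs, exponents from 194 down to -194.
Step 2: Substitute t = -1. The i-th term has coefficient (-1)^i and exponent (m-i),
  so its value is (-1)^i * (-1)^(m-i) = (-1)^m = 1 for every i.
Step 3: All 389 terms equal 1, so Delta(-1) = 389 * (1) = 389
Step 4: |Delta(-1)| = 389

389


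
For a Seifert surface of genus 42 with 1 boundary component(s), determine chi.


chi = 2 - 2g - b
= 2 - 2*42 - 1
= 2 - 84 - 1 = -83

-83


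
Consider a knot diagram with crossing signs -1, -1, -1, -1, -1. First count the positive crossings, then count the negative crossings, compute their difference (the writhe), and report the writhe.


Step 1: Count positive crossings (+1).
Positive crossings: 0
Step 2: Count negative crossings (-1).
Negative crossings: 5
Step 3: Writhe = (positive) - (negative)
w = 0 - 5 = -5
Step 4: |w| = 5, and w is negative

-5


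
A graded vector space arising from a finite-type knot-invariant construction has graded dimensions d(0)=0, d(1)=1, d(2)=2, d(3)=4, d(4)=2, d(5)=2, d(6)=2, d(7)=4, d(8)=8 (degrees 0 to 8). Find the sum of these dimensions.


Total dimension = d(0) + d(1) + ... + d(8)
= 0 + 1 + 2 + 4 + 2 + 2 + 2 + 4 + 8
= 25

25


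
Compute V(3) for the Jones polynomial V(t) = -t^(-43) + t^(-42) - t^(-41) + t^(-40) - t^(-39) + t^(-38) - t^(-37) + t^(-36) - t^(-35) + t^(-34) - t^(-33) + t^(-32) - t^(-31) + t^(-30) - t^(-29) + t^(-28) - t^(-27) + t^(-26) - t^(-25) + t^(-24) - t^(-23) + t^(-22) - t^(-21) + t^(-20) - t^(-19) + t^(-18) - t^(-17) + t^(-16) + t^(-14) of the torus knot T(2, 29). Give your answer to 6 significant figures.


Substituting t = 3 into V(t) = -t^(-43) + t^(-42) - t^(-41) + t^(-40) - t^(-39) + t^(-38) - t^(-37) + t^(-36) - t^(-35) + t^(-34) - t^(-33) + t^(-32) - t^(-31) + t^(-30) - t^(-29) + t^(-28) - t^(-27) + t^(-26) - t^(-25) + t^(-24) - t^(-23) + t^(-22) - t^(-21) + t^(-20) - t^(-19) + t^(-18) - t^(-17) + t^(-16) + t^(-14):
  (-)t^(-43) = -3.04639e-21
  (+)t^(-42) = 9.13918e-21
  (-)t^(-41) = -2.74175e-20
  (+)t^(-40) = 8.22526e-20
  (-)t^(-39) = -2.46758e-19
  (+)t^(-38) = 7.40274e-19
  (-)t^(-37) = -2.22082e-18
  (+)t^(-36) = 6.66246e-18
  (-)t^(-35) = -1.99874e-17
  (+)t^(-34) = 5.99622e-17
  (-)t^(-33) = -1.79887e-16
  (+)t^(-32) = 5.3966e-16
  (-)t^(-31) = -1.61898e-15
  (+)t^(-30) = 4.85694e-15
  (-)t^(-29) = -1.45708e-14
  (+)t^(-28) = 4.37124e-14
  (-)t^(-27) = -1.31137e-13
  (+)t^(-26) = 3.93412e-13
  (-)t^(-25) = -1.18024e-12
  (+)t^(-24) = 3.54071e-12
  (-)t^(-23) = -1.06221e-11
  (+)t^(-22) = 3.18664e-11
  (-)t^(-21) = -9.55991e-11
  (+)t^(-20) = 2.86797e-10
  (-)t^(-19) = -8.60392e-10
  (+)t^(-18) = 2.58117e-09
  (-)t^(-17) = -7.74352e-09
  (+)t^(-16) = 2.32306e-08
  (+)t^(-14) = 2.09075e-07
Sum = (-3.04639e-21) + (9.13918e-21) + (-2.74175e-20) + (8.22526e-20) + (-2.46758e-19) + (7.40274e-19) + (-2.22082e-18) + (6.66246e-18) + (-1.99874e-17) + (5.99622e-17) + (-1.79887e-16) + (5.3966e-16) + (-1.61898e-15) + (4.85694e-15) + (-1.45708e-14) + (4.37124e-14) + (-1.31137e-13) + (3.93412e-13) + (-1.18024e-12) + (3.54071e-12) + (-1.06221e-11) + (3.18664e-11) + (-9.55991e-11) + (2.86797e-10) + (-8.60392e-10) + (2.58117e-09) + (-7.74352e-09) + (2.32306e-08) + (2.09075e-07)
= 2.26498088e-07
Rounded to 6 significant figures: 2.26498e-07

2.26498e-07


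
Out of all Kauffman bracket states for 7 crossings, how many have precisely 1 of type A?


We choose which 1 of 7 crossings get A-smoothings.
C(7, 1) = 7! / (1! * 6!)
= 7

7


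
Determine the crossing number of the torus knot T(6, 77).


For a torus knot T(p, q) with gcd(p,q)=1,
the crossing number is min(p*(q-1), q*(p-1)).
p*(q-1) = 6*76 = 456
q*(p-1) = 77*5 = 385
min(456, 385) = 385

385


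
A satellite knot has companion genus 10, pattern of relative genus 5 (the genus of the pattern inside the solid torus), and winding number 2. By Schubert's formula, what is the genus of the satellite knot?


Schubert: g(satellite) = g_rel(pattern) + |winding| * g(companion),
where g_rel(pattern) is the genus of the pattern relative to the solid torus.
= 5 + 2 * 10
= 5 + 20 = 25

25


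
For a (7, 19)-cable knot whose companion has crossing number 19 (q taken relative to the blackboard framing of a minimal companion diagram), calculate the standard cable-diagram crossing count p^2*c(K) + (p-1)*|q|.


Step 1: Each of the c(K) crossings of the companion diagram becomes p*p = p^2 crossings among the p parallel strands, and each of the |q| twists s_1 s_2 ... s_(p-1) adds (p-1) crossings.
  Crossings = p^2 * c(K) + (p-1)*|q|
Step 2: = 7^2 * 19 + (7-1)*19
Step 3: = 49*19 + 6*19
Step 4: = 931 + 114 = 1045

1045


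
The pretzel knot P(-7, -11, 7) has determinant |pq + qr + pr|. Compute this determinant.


Step 1: Compute pq + qr + pr.
pq = (-7)*(-11) = 77
qr = (-11)*7 = -77
pr = (-7)*7 = -49
pq + qr + pr = 77 + (-77) + (-49) = -49
Step 2: Take absolute value.
det(P(-7,-11,7)) = |-49| = 49

49


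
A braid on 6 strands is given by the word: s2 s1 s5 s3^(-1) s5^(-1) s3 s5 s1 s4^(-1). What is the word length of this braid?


The word length counts the number of generators (including inverses).
Listing each generator: s2, s1, s5, s3^(-1), s5^(-1), s3, s5, s1, s4^(-1)
There are 9 generators in this braid word.

9


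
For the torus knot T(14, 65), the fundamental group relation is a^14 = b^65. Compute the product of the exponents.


The relation is a^14 = b^65.
Product of exponents = 14 * 65
= 910

910


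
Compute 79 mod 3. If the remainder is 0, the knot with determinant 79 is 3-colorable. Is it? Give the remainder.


Step 1: A knot is p-colorable if and only if p divides its determinant.
Step 2: Compute 79 mod 3.
79 = 26 * 3 + 1
Step 3: 79 mod 3 = 1
Step 4: The knot is 3-colorable: no

1


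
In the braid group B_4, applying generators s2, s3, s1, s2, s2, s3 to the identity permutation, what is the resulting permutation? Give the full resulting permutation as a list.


Starting with identity [1, 2, 3, 4].
Apply generators in sequence:
  After s2: [1, 3, 2, 4]
  After s3: [1, 3, 4, 2]
  After s1: [3, 1, 4, 2]
  After s2: [3, 4, 1, 2]
  After s2: [3, 1, 4, 2]
  After s3: [3, 1, 2, 4]
Final permutation: [3, 1, 2, 4]

[3, 1, 2, 4]


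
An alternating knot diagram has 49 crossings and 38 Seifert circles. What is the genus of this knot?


For alternating knots, g = (c - s + 1)/2.
= (49 - 38 + 1)/2
= 12/2 = 6

6


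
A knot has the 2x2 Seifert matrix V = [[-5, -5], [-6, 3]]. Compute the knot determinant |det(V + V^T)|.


Step 1: Form V + V^T where V = [[-5, -5], [-6, 3]]
  V^T = [[-5, -6], [-5, 3]]
  V + V^T = [[-10, -11], [-11, 6]]
Step 2: det(V + V^T) = (-10)*6 - (-11)*(-11)
  = -60 - 121 = -181
Step 3: Knot determinant = |det(V + V^T)| = |-181| = 181

181


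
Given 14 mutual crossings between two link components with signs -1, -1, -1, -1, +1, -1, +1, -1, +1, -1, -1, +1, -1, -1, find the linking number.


Step 1: Count positive crossings: 4
Step 2: Count negative crossings: 10
Step 3: Sum of signs = 4 - 10 = -6
Step 4: Linking number = sum/2 = -6/2 = -3

-3


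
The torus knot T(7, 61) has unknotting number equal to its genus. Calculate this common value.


For a torus knot T(p,q), both the unknotting number and genus equal (p-1)(q-1)/2.
= (7-1)(61-1)/2
= 6*60/2
= 360/2 = 180

180


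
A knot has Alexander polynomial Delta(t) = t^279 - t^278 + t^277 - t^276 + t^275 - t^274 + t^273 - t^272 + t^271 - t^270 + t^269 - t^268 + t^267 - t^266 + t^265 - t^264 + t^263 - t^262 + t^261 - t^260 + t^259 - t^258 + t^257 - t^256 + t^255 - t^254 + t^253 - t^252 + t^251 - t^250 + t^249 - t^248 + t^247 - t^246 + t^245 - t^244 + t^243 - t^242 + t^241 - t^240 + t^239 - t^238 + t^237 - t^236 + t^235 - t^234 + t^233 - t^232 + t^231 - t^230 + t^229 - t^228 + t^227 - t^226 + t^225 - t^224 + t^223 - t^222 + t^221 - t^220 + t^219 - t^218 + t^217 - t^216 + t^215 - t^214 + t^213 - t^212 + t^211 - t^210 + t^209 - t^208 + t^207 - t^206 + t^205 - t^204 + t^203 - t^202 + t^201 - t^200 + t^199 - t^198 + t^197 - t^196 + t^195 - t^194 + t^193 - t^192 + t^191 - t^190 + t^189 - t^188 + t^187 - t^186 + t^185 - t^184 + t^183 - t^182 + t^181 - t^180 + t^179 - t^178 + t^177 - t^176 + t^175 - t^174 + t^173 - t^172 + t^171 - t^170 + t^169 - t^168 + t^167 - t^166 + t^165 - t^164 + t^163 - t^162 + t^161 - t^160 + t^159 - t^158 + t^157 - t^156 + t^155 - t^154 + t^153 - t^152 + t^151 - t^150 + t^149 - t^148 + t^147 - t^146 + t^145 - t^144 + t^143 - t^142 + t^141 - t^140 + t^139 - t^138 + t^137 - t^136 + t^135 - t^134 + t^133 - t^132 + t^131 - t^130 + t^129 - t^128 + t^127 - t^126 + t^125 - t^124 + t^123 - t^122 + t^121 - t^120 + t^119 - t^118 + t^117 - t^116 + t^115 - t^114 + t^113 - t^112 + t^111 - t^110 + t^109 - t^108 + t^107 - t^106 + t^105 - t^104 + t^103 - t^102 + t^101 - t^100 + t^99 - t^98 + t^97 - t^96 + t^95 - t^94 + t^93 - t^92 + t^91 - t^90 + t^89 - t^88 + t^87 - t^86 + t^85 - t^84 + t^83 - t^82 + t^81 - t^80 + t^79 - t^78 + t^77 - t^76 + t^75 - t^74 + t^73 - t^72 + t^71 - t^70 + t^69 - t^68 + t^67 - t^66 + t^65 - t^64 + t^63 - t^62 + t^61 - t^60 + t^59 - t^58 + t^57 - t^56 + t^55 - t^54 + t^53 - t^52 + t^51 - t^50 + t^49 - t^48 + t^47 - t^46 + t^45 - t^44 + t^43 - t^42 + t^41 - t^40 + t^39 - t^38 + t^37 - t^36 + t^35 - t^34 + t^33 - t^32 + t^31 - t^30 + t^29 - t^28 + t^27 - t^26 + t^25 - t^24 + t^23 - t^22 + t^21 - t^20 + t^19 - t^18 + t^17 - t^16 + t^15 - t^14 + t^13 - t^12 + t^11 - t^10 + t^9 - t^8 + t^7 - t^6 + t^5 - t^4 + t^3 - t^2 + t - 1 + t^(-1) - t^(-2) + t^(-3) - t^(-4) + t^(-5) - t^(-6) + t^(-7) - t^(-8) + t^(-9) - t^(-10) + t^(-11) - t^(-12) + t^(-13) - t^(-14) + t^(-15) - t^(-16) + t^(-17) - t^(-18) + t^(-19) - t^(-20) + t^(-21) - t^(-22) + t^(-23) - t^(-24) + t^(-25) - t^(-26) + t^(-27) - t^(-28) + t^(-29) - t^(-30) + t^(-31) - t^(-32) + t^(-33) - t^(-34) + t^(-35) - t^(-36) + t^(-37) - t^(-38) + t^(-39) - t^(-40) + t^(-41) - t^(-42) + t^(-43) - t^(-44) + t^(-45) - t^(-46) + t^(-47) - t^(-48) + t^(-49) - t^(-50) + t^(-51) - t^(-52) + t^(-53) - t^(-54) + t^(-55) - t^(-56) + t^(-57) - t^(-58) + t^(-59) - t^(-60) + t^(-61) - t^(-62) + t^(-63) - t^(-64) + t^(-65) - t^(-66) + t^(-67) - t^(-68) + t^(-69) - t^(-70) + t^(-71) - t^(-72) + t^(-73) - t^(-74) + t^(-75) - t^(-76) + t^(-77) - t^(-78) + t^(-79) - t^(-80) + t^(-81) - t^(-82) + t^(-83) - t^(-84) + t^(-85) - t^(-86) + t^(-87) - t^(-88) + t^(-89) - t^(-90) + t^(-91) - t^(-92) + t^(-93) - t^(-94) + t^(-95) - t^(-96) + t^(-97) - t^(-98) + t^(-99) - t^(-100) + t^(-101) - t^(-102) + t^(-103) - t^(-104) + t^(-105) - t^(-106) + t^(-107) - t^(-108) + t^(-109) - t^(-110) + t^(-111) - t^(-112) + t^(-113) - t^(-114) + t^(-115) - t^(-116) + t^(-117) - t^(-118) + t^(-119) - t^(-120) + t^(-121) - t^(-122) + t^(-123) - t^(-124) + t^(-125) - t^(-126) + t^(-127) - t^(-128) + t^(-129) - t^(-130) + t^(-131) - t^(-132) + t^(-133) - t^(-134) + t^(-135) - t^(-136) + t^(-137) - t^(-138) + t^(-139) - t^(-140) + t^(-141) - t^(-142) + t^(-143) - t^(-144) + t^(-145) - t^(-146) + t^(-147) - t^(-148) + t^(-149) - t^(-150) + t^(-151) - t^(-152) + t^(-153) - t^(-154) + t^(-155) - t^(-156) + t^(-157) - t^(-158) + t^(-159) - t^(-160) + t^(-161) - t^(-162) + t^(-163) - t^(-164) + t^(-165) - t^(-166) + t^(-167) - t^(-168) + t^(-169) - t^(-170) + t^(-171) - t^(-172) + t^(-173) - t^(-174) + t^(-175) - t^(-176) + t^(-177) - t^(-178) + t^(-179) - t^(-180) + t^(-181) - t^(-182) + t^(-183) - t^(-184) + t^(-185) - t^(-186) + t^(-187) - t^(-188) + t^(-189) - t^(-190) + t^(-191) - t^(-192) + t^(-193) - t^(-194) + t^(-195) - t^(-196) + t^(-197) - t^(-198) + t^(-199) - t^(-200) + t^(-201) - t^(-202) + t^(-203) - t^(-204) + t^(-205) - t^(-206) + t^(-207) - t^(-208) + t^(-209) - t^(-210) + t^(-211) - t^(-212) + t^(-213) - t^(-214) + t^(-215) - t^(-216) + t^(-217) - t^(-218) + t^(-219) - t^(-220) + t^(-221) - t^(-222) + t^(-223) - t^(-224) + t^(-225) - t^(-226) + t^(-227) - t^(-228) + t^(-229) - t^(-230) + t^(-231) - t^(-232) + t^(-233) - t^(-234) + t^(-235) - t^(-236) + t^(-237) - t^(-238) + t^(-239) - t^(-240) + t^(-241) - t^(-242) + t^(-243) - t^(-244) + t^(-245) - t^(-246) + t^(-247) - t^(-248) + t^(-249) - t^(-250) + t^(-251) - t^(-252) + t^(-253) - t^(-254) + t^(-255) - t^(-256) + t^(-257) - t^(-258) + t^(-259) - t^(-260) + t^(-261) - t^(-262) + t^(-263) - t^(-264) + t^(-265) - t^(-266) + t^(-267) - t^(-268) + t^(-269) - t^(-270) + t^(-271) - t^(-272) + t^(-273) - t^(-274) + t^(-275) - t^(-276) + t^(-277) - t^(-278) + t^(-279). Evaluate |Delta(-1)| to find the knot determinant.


Step 1: The polynomial has 559 terms with alternating signs, exponents from 279 down to -279.
Step 2: Substitute t = -1. The i-th term has coefficient (-1)^i and exponent (m-i),
  so its value is (-1)^i * (-1)^(m-i) = (-1)^m = -1 for every i.
Step 3: All 559 terms equal -1, so Delta(-1) = 559 * (-1) = -559
Step 4: |Delta(-1)| = 559

559
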